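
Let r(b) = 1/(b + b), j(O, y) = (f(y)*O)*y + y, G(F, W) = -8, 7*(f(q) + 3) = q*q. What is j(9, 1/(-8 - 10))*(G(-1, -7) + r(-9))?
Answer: -949895/81648 ≈ -11.634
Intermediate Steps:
f(q) = -3 + q**2/7 (f(q) = -3 + (q*q)/7 = -3 + q**2/7)
j(O, y) = y + O*y*(-3 + y**2/7) (j(O, y) = ((-3 + y**2/7)*O)*y + y = (O*(-3 + y**2/7))*y + y = O*y*(-3 + y**2/7) + y = y + O*y*(-3 + y**2/7))
r(b) = 1/(2*b)
j(9, 1/(-8 - 10))*(G(-1, -7) + r(-9)) = ((7 + 9*(-21 + (1/(-8 - 10))**2))/(7*(-8 - 10)))*(-8 + (1/2)/(-9)) = ((1/7)*(7 + 9*(-21 + (1/(-18))**2))/(-18))*(-8 + (1/2)*(-1/9)) = ((1/7)*(-1/18)*(7 + 9*(-21 + (-1/18)**2)))*(-8 - 1/18) = ((1/7)*(-1/18)*(7 + 9*(-21 + 1/324)))*(-145/18) = ((1/7)*(-1/18)*(7 + 9*(-6803/324)))*(-145/18) = ((1/7)*(-1/18)*(7 - 6803/36))*(-145/18) = ((1/7)*(-1/18)*(-6551/36))*(-145/18) = (6551/4536)*(-145/18) = -949895/81648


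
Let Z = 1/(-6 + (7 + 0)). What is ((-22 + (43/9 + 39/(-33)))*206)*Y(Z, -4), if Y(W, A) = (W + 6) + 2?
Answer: -375332/11 ≈ -34121.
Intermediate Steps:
Z = 1 (Z = 1/(-6 + 7) = 1/1 = 1)
Y(W, A) = 8 + W (Y(W, A) = (6 + W) + 2 = 8 + W)
((-22 + (43/9 + 39/(-33)))*206)*Y(Z, -4) = ((-22 + (43/9 + 39/(-33)))*206)*(8 + 1) = ((-22 + (43*(⅑) + 39*(-1/33)))*206)*9 = ((-22 + (43/9 - 13/11))*206)*9 = ((-22 + 356/99)*206)*9 = -1822/99*206*9 = -375332/99*9 = -375332/11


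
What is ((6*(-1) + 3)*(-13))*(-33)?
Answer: -1287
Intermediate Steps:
((6*(-1) + 3)*(-13))*(-33) = ((-6 + 3)*(-13))*(-33) = -3*(-13)*(-33) = 39*(-33) = -1287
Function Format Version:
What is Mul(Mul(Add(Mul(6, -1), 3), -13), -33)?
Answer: -1287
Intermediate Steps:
Mul(Mul(Add(Mul(6, -1), 3), -13), -33) = Mul(Mul(Add(-6, 3), -13), -33) = Mul(Mul(-3, -13), -33) = Mul(39, -33) = -1287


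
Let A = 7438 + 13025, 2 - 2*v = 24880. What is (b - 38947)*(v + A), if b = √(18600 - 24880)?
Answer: -312510728 + 16048*I*√1570 ≈ -3.1251e+8 + 6.3587e+5*I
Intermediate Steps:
v = -12439 (v = 1 - ½*24880 = 1 - 12440 = -12439)
b = 2*I*√1570 (b = √(-6280) = 2*I*√1570 ≈ 79.246*I)
A = 20463
(b - 38947)*(v + A) = (2*I*√1570 - 38947)*(-12439 + 20463) = (-38947 + 2*I*√1570)*8024 = -312510728 + 16048*I*√1570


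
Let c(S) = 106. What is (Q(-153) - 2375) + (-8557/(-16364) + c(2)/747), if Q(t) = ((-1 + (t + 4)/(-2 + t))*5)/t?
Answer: -15295457949827/6441999516 ≈ -2374.3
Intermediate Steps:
Q(t) = (-5 + 5*(4 + t)/(-2 + t))/t (Q(t) = ((-1 + (4 + t)/(-2 + t))*5)/t = (-5 + 5*(4 + t)/(-2 + t))/t)
(Q(-153) - 2375) + (-8557/(-16364) + c(2)/747) = (30/(-153*(-2 - 153)) - 2375) + (-8557/(-16364) + 106/747) = (30*(-1/153)/(-155) - 2375) + (-8557*(-1/16364) + 106*(1/747)) = (30*(-1/153)*(-1/155) - 2375) + (8557/16364 + 106/747) = (2/1581 - 2375) + 8126663/12223908 = -3754873/1581 + 8126663/12223908 = -15295457949827/6441999516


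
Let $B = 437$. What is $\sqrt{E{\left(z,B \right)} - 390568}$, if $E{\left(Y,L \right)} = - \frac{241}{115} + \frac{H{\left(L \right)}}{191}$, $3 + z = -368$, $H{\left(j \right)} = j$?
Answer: $\frac{2 i \sqrt{47108455736410}}{21965} \approx 624.95 i$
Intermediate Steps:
$z = -371$ ($z = -3 - 368 = -371$)
$E{\left(Y,L \right)} = - \frac{241}{115} + \frac{L}{191}$
$\sqrt{E{\left(z,B \right)} - 390568} = \sqrt{\left(- \frac{241}{115} + \frac{1}{191} \cdot 437\right) - 390568} = \sqrt{\left(- \frac{241}{115} + \frac{437}{191}\right) - 390568} = \sqrt{\frac{4224}{21965} - 390568} = \sqrt{- \frac{8578821896}{21965}} = \frac{2 i \sqrt{47108455736410}}{21965}$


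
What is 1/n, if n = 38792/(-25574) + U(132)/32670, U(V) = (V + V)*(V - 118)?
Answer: -6329565/8884948 ≈ -0.71239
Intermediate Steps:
U(V) = 2*V*(-118 + V) (U(V) = (2*V)*(-118 + V) = 2*V*(-118 + V))
n = -8884948/6329565 (n = 38792/(-25574) + (2*132*(-118 + 132))/32670 = 38792*(-1/25574) + (2*132*14)*(1/32670) = -19396/12787 + 3696*(1/32670) = -19396/12787 + 56/495 = -8884948/6329565 ≈ -1.4037)
1/n = 1/(-8884948/6329565) = -6329565/8884948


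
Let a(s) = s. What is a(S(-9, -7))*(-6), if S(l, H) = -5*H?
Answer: -210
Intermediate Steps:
a(S(-9, -7))*(-6) = -5*(-7)*(-6) = 35*(-6) = -210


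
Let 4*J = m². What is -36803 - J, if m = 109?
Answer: -159093/4 ≈ -39773.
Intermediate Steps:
J = 11881/4 (J = (¼)*109² = (¼)*11881 = 11881/4 ≈ 2970.3)
-36803 - J = -36803 - 1*11881/4 = -36803 - 11881/4 = -159093/4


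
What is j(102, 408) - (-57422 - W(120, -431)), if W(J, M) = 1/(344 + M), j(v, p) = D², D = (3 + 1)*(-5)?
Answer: 5030513/87 ≈ 57822.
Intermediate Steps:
D = -20 (D = 4*(-5) = -20)
j(v, p) = 400 (j(v, p) = (-20)² = 400)
j(102, 408) - (-57422 - W(120, -431)) = 400 - (-57422 - 1/(344 - 431)) = 400 - (-57422 - 1/(-87)) = 400 - (-57422 - 1*(-1/87)) = 400 - (-57422 + 1/87) = 400 - 1*(-4995713/87) = 400 + 4995713/87 = 5030513/87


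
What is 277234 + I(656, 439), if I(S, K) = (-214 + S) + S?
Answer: 278332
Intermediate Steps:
I(S, K) = -214 + 2*S
277234 + I(656, 439) = 277234 + (-214 + 2*656) = 277234 + (-214 + 1312) = 277234 + 1098 = 278332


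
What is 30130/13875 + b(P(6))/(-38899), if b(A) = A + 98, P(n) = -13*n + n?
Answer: 234333224/107944725 ≈ 2.1709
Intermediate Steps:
P(n) = -12*n
b(A) = 98 + A
30130/13875 + b(P(6))/(-38899) = 30130/13875 + (98 - 12*6)/(-38899) = 30130*(1/13875) + (98 - 72)*(-1/38899) = 6026/2775 + 26*(-1/38899) = 6026/2775 - 26/38899 = 234333224/107944725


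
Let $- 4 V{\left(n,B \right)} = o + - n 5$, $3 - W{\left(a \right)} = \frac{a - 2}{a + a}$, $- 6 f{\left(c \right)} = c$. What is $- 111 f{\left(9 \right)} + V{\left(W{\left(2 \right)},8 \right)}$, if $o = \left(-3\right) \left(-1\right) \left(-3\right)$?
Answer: $\frac{345}{2} \approx 172.5$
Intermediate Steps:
$f{\left(c \right)} = - \frac{c}{6}$
$o = -9$ ($o = 3 \left(-3\right) = -9$)
$W{\left(a \right)} = 3 - \frac{-2 + a}{2 a}$ ($W{\left(a \right)} = 3 - \frac{a - 2}{a + a} = 3 - \frac{-2 + a}{2 a}$)
$V{\left(n,B \right)} = \frac{9}{4} + \frac{5 n}{4}$ ($V{\left(n,B \right)} = - \frac{-9 + - n 5}{4} = - \frac{-9 - 5 n}{4} = \frac{9}{4} + \frac{5 n}{4}$)
$- 111 f{\left(9 \right)} + V{\left(W{\left(2 \right)},8 \right)} = - 111 \left(\left(- \frac{1}{6}\right) 9\right) + \left(\frac{9}{4} + \frac{5 \left(\frac{5}{2} + \frac{1}{2}\right)}{4}\right) = \left(-111\right) \left(- \frac{3}{2}\right) + \left(\frac{9}{4} + \frac{5 \left(\frac{5}{2} + \frac{1}{2}\right)}{4}\right) = \frac{333}{2} + \left(\frac{9}{4} + \frac{5}{4} \cdot 3\right) = \frac{333}{2} + \left(\frac{9}{4} + \frac{15}{4}\right) = \frac{333}{2} + 6 = \frac{345}{2}$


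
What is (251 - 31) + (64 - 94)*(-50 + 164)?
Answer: -3200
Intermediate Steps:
(251 - 31) + (64 - 94)*(-50 + 164) = 220 - 30*114 = 220 - 3420 = -3200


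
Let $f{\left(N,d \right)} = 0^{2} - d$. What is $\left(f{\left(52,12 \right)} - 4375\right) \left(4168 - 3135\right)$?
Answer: $-4531771$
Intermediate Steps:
$f{\left(N,d \right)} = - d$ ($f{\left(N,d \right)} = 0 - d = - d$)
$\left(f{\left(52,12 \right)} - 4375\right) \left(4168 - 3135\right) = \left(\left(-1\right) 12 - 4375\right) \left(4168 - 3135\right) = \left(-12 - 4375\right) 1033 = \left(-4387\right) 1033 = -4531771$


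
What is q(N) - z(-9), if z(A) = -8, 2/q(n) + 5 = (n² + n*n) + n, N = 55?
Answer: 24401/3050 ≈ 8.0003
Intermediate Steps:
q(n) = 2/(-5 + n + 2*n²) (q(n) = 2/(-5 + ((n² + n*n) + n)) = 2/(-5 + ((n² + n²) + n)) = 2/(-5 + (2*n² + n)) = 2/(-5 + (n + 2*n²)) = 2/(-5 + n + 2*n²))
q(N) - z(-9) = 2/(-5 + 55 + 2*55²) - 1*(-8) = 2/(-5 + 55 + 2*3025) + 8 = 2/(-5 + 55 + 6050) + 8 = 2/6100 + 8 = 2*(1/6100) + 8 = 1/3050 + 8 = 24401/3050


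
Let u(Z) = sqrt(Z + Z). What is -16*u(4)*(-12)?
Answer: 384*sqrt(2) ≈ 543.06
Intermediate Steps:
u(Z) = sqrt(2)*sqrt(Z) (u(Z) = sqrt(2*Z) = sqrt(2)*sqrt(Z))
-16*u(4)*(-12) = -16*sqrt(2)*sqrt(4)*(-12) = -16*sqrt(2)*2*(-12) = -32*sqrt(2)*(-12) = 384*sqrt(2)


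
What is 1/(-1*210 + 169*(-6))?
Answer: -1/1224 ≈ -0.00081699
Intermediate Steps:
1/(-1*210 + 169*(-6)) = 1/(-210 - 1014) = 1/(-1224) = -1/1224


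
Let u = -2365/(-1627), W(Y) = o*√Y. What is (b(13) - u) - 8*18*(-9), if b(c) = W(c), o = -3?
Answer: 2106227/1627 - 3*√13 ≈ 1283.7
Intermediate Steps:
W(Y) = -3*√Y
b(c) = -3*√c
u = 2365/1627 (u = -2365*(-1/1627) = 2365/1627 ≈ 1.4536)
(b(13) - u) - 8*18*(-9) = (-3*√13 - 1*2365/1627) - 8*18*(-9) = (-3*√13 - 2365/1627) - 144*(-9) = (-2365/1627 - 3*√13) - 1*(-1296) = (-2365/1627 - 3*√13) + 1296 = 2106227/1627 - 3*√13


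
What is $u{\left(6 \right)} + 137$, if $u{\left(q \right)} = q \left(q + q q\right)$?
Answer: $389$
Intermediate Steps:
$u{\left(q \right)} = q \left(q + q^{2}\right)$
$u{\left(6 \right)} + 137 = 6^{2} \left(1 + 6\right) + 137 = 36 \cdot 7 + 137 = 252 + 137 = 389$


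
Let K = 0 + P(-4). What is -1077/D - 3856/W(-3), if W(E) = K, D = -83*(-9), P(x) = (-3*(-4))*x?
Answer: 6548/83 ≈ 78.892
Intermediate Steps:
P(x) = 12*x
K = -48 (K = 0 + 12*(-4) = 0 - 48 = -48)
D = 747
W(E) = -48
-1077/D - 3856/W(-3) = -1077/747 - 3856/(-48) = -1077*1/747 - 3856*(-1/48) = -359/249 + 241/3 = 6548/83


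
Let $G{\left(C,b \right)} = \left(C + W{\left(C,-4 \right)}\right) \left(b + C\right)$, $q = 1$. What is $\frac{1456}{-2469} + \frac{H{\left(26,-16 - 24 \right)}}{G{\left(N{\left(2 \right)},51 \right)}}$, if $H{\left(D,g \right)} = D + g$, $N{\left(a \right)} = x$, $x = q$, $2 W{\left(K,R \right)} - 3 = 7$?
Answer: $- \frac{81473}{128388} \approx -0.63458$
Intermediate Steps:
$W{\left(K,R \right)} = 5$ ($W{\left(K,R \right)} = \frac{3}{2} + \frac{1}{2} \cdot 7 = \frac{3}{2} + \frac{7}{2} = 5$)
$x = 1$
$N{\left(a \right)} = 1$
$G{\left(C,b \right)} = \left(5 + C\right) \left(C + b\right)$ ($G{\left(C,b \right)} = \left(C + 5\right) \left(b + C\right) = \left(5 + C\right) \left(C + b\right)$)
$\frac{1456}{-2469} + \frac{H{\left(26,-16 - 24 \right)}}{G{\left(N{\left(2 \right)},51 \right)}} = \frac{1456}{-2469} + \frac{26 - 40}{1^{2} + 5 \cdot 1 + 5 \cdot 51 + 1 \cdot 51} = 1456 \left(- \frac{1}{2469}\right) + \frac{26 - 40}{1 + 5 + 255 + 51} = - \frac{1456}{2469} + \frac{26 - 40}{312} = - \frac{1456}{2469} - \frac{7}{156} = - \frac{81473}{128388}$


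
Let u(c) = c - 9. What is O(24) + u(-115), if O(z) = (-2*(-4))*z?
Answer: 68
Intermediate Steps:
O(z) = 8*z
u(c) = -9 + c
O(24) + u(-115) = 8*24 + (-9 - 115) = 192 - 124 = 68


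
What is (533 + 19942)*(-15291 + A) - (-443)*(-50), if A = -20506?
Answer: -732965725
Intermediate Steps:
(533 + 19942)*(-15291 + A) - (-443)*(-50) = (533 + 19942)*(-15291 - 20506) - (-443)*(-50) = 20475*(-35797) - 1*22150 = -732943575 - 22150 = -732965725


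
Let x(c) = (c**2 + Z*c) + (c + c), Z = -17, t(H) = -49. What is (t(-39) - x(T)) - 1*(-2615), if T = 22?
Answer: 2412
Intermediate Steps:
x(c) = c**2 - 15*c (x(c) = (c**2 - 17*c) + (c + c) = (c**2 - 17*c) + 2*c = c**2 - 15*c)
(t(-39) - x(T)) - 1*(-2615) = (-49 - 22*(-15 + 22)) - 1*(-2615) = (-49 - 22*7) + 2615 = (-49 - 1*154) + 2615 = (-49 - 154) + 2615 = -203 + 2615 = 2412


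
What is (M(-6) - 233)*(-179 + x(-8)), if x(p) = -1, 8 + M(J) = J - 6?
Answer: 45540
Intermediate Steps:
M(J) = -14 + J (M(J) = -8 + (J - 6) = -8 + (-6 + J) = -14 + J)
(M(-6) - 233)*(-179 + x(-8)) = ((-14 - 6) - 233)*(-179 - 1) = (-20 - 233)*(-180) = -253*(-180) = 45540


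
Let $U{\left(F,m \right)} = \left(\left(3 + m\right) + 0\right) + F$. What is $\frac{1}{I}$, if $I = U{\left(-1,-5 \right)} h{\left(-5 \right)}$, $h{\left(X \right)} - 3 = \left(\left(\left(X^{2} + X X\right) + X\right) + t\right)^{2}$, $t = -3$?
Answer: $- \frac{1}{5301} \approx -0.00018864$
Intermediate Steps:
$U{\left(F,m \right)} = 3 + F + m$ ($U{\left(F,m \right)} = \left(3 + m\right) + F = 3 + F + m$)
$h{\left(X \right)} = 3 + \left(-3 + X + 2 X^{2}\right)^{2}$ ($h{\left(X \right)} = 3 + \left(\left(\left(X^{2} + X X\right) + X\right) - 3\right)^{2} = 3 + \left(\left(\left(X^{2} + X^{2}\right) + X\right) - 3\right)^{2} = 3 + \left(\left(2 X^{2} + X\right) - 3\right)^{2} = 3 + \left(\left(X + 2 X^{2}\right) - 3\right)^{2} = 3 + \left(-3 + X + 2 X^{2}\right)^{2}$)
$I = -5301$ ($I = \left(3 - 1 - 5\right) \left(3 + \left(-3 - 5 + 2 \left(-5\right)^{2}\right)^{2}\right) = - 3 \left(3 + \left(-3 - 5 + 2 \cdot 25\right)^{2}\right) = - 3 \left(3 + \left(-3 - 5 + 50\right)^{2}\right) = - 3 \left(3 + 42^{2}\right) = - 3 \left(3 + 1764\right) = \left(-3\right) 1767 = -5301$)
$\frac{1}{I} = \frac{1}{-5301} = - \frac{1}{5301}$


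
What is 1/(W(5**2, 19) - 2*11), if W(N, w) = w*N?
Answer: 1/453 ≈ 0.0022075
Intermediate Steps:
W(N, w) = N*w
1/(W(5**2, 19) - 2*11) = 1/(5**2*19 - 2*11) = 1/(25*19 - 22) = 1/(475 - 22) = 1/453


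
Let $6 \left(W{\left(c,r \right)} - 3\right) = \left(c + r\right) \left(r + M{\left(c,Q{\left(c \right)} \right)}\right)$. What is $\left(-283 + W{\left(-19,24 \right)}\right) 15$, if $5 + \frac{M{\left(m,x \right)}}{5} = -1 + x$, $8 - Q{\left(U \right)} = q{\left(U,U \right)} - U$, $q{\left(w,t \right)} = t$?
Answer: $-3775$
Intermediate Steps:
$Q{\left(U \right)} = 8$ ($Q{\left(U \right)} = 8 - \left(U - U\right) = 8 - 0 = 8 + 0 = 8$)
$M{\left(m,x \right)} = -30 + 5 x$ ($M{\left(m,x \right)} = -25 + 5 \left(-1 + x\right) = -25 + \left(-5 + 5 x\right) = -30 + 5 x$)
$W{\left(c,r \right)} = 3 + \frac{\left(10 + r\right) \left(c + r\right)}{6}$ ($W{\left(c,r \right)} = 3 + \frac{\left(c + r\right) \left(r + \left(-30 + 5 \cdot 8\right)\right)}{6} = 3 + \frac{\left(c + r\right) \left(r + \left(-30 + 40\right)\right)}{6} = 3 + \frac{\left(c + r\right) \left(r + 10\right)}{6} = 3 + \frac{\left(c + r\right) \left(10 + r\right)}{6} = 3 + \frac{\left(10 + r\right) \left(c + r\right)}{6}$)
$\left(-283 + W{\left(-19,24 \right)}\right) 15 = \left(-283 + \left(3 + \frac{24^{2}}{6} + \frac{5}{3} \left(-19\right) + \frac{5}{3} \cdot 24 + \frac{1}{6} \left(-19\right) 24\right)\right) 15 = \left(-283 + \left(3 + \frac{1}{6} \cdot 576 - \frac{95}{3} + 40 - 76\right)\right) 15 = \left(-283 + \left(3 + 96 - \frac{95}{3} + 40 - 76\right)\right) 15 = \left(-283 + \frac{94}{3}\right) 15 = \left(- \frac{755}{3}\right) 15 = -3775$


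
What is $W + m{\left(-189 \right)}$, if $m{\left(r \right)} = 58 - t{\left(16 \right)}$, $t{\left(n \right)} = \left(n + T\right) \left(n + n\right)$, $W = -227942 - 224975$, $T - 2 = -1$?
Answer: $-453403$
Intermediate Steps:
$T = 1$ ($T = 2 - 1 = 1$)
$W = -452917$ ($W = -227942 - 224975 = -452917$)
$t{\left(n \right)} = 2 n \left(1 + n\right)$ ($t{\left(n \right)} = \left(n + 1\right) \left(n + n\right) = \left(1 + n\right) 2 n = 2 n \left(1 + n\right)$)
$m{\left(r \right)} = -486$ ($m{\left(r \right)} = 58 - 2 \cdot 16 \left(1 + 16\right) = 58 - 2 \cdot 16 \cdot 17 = 58 - 544 = -486$)
$W + m{\left(-189 \right)} = -452917 - 486 = -453403$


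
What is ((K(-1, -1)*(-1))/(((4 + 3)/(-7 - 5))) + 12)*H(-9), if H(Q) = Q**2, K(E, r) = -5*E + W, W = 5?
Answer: 16524/7 ≈ 2360.6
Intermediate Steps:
K(E, r) = 5 - 5*E (K(E, r) = -5*E + 5 = 5 - 5*E)
((K(-1, -1)*(-1))/(((4 + 3)/(-7 - 5))) + 12)*H(-9) = (((5 - 5*(-1))*(-1))/(((4 + 3)/(-7 - 5))) + 12)*(-9)**2 = (((5 + 5)*(-1))/((7/(-12))) + 12)*81 = ((10*(-1))/((7*(-1/12))) + 12)*81 = (-10/(-7/12) + 12)*81 = (-10*(-12/7) + 12)*81 = (120/7 + 12)*81 = (204/7)*81 = 16524/7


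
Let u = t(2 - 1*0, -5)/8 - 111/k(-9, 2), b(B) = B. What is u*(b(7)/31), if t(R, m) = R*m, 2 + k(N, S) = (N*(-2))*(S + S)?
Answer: -397/620 ≈ -0.64032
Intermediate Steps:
k(N, S) = -2 - 4*N*S (k(N, S) = -2 + (N*(-2))*(S + S) = -2 + (-2*N)*(2*S) = -2 - 4*N*S)
u = -397/140 (u = ((2 - 1*0)*(-5))/8 - 111/(-2 - 4*(-9)*2) = ((2 + 0)*(-5))*(1/8) - 111/(-2 + 72) = (2*(-5))*(1/8) - 111/70 = -10*1/8 - 111*1/70 = -5/4 - 111/70 = -397/140 ≈ -2.8357)
u*(b(7)/31) = -397/(20*31) = -397/140*7/31 = -397/620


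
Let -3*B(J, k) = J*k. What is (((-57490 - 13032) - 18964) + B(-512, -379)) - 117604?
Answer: -815318/3 ≈ -2.7177e+5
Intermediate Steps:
B(J, k) = -J*k/3
(((-57490 - 13032) - 18964) + B(-512, -379)) - 117604 = (((-57490 - 13032) - 18964) - ⅓*(-512)*(-379)) - 117604 = ((-70522 - 18964) - 194048/3) - 117604 = (-89486 - 194048/3) - 117604 = -462506/3 - 117604 = -815318/3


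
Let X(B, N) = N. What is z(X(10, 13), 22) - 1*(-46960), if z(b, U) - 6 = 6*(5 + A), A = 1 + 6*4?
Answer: 47146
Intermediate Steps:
A = 25 (A = 1 + 24 = 25)
z(b, U) = 186 (z(b, U) = 6 + 6*(5 + 25) = 6 + 6*30 = 6 + 180 = 186)
z(X(10, 13), 22) - 1*(-46960) = 186 - 1*(-46960) = 186 + 46960 = 47146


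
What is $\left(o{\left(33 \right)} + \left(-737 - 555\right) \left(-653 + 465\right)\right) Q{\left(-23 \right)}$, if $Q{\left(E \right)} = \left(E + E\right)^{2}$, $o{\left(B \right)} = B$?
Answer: $514037764$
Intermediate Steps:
$Q{\left(E \right)} = 4 E^{2}$ ($Q{\left(E \right)} = \left(2 E\right)^{2} = 4 E^{2}$)
$\left(o{\left(33 \right)} + \left(-737 - 555\right) \left(-653 + 465\right)\right) Q{\left(-23 \right)} = \left(33 + \left(-737 - 555\right) \left(-653 + 465\right)\right) 4 \left(-23\right)^{2} = \left(33 - -242896\right) 4 \cdot 529 = \left(33 + 242896\right) 2116 = 242929 \cdot 2116 = 514037764$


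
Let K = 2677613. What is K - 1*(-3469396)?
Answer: 6147009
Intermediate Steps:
K - 1*(-3469396) = 2677613 - 1*(-3469396) = 2677613 + 3469396 = 6147009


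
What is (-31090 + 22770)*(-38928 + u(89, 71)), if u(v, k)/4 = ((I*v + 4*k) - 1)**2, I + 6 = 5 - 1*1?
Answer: -43031040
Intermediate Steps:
I = -2 (I = -6 + (5 - 1*1) = -6 + (5 - 1) = -6 + 4 = -2)
u(v, k) = 4*(-1 - 2*v + 4*k)**2 (u(v, k) = 4*((-2*v + 4*k) - 1)**2 = 4*(-1 - 2*v + 4*k)**2)
(-31090 + 22770)*(-38928 + u(89, 71)) = (-31090 + 22770)*(-38928 + 4*(1 - 4*71 + 2*89)**2) = -8320*(-38928 + 4*(1 - 284 + 178)**2) = -8320*(-38928 + 4*(-105)**2) = -8320*(-38928 + 4*11025) = -8320*(-38928 + 44100) = -8320*5172 = -43031040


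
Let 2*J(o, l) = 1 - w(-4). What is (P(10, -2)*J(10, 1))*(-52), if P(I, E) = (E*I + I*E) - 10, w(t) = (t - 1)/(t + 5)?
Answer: 7800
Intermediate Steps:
w(t) = (-1 + t)/(5 + t)
P(I, E) = -10 + 2*E*I (P(I, E) = (E*I + E*I) - 10 = 2*E*I - 10 = -10 + 2*E*I)
J(o, l) = 3 (J(o, l) = (1 - (-1 - 4)/(5 - 4))/2 = (1 - (-5)/1)/2 = (1 - (-5))/2 = (1 - 1*(-5))/2 = (1 + 5)/2 = (1/2)*6 = 3)
(P(10, -2)*J(10, 1))*(-52) = ((-10 + 2*(-2)*10)*3)*(-52) = ((-10 - 40)*3)*(-52) = -50*3*(-52) = -150*(-52) = 7800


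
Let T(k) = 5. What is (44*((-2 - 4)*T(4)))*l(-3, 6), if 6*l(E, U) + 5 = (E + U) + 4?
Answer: -440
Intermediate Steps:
l(E, U) = -⅙ + E/6 + U/6 (l(E, U) = -⅚ + ((E + U) + 4)/6 = -⅚ + (4 + E + U)/6 = -⅚ + (⅔ + E/6 + U/6) = -⅙ + E/6 + U/6)
(44*((-2 - 4)*T(4)))*l(-3, 6) = (44*((-2 - 4)*5))*(-⅙ + (⅙)*(-3) + (⅙)*6) = (44*(-6*5))*(-⅙ - ½ + 1) = (44*(-30))*(⅓) = -1320*⅓ = -440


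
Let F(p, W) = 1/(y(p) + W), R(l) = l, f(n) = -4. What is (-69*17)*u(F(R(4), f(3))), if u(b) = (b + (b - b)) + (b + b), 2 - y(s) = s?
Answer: 1173/2 ≈ 586.50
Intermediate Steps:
y(s) = 2 - s
F(p, W) = 1/(2 + W - p) (F(p, W) = 1/((2 - p) + W) = 1/(2 + W - p))
u(b) = 3*b (u(b) = (b + 0) + 2*b = b + 2*b = 3*b)
(-69*17)*u(F(R(4), f(3))) = (-69*17)*(3/(2 - 4 - 1*4)) = -3519/(2 - 4 - 4) = -3519/(-6) = -3519*(-1)/6 = -1173*(-½) = 1173/2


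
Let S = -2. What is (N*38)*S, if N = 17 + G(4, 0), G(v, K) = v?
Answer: -1596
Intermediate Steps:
N = 21 (N = 17 + 4 = 21)
(N*38)*S = (21*38)*(-2) = 798*(-2) = -1596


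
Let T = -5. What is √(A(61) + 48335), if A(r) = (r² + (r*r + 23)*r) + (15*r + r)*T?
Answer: 166*√10 ≈ 524.94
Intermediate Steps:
A(r) = r² - 80*r + r*(23 + r²) (A(r) = (r² + (r*r + 23)*r) + (15*r + r)*(-5) = (r² + (r² + 23)*r) + (16*r)*(-5) = (r² + (23 + r²)*r) - 80*r = (r² + r*(23 + r²)) - 80*r = r² - 80*r + r*(23 + r²))
√(A(61) + 48335) = √(61*(-57 + 61 + 61²) + 48335) = √(61*(-57 + 61 + 3721) + 48335) = √(61*3725 + 48335) = √(227225 + 48335) = √275560 = 166*√10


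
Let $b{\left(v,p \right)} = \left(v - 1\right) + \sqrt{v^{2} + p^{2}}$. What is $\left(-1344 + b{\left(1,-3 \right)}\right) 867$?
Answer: $-1165248 + 867 \sqrt{10} \approx -1.1625 \cdot 10^{6}$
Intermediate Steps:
$b{\left(v,p \right)} = -1 + v + \sqrt{p^{2} + v^{2}}$ ($b{\left(v,p \right)} = \left(-1 + v\right) + \sqrt{p^{2} + v^{2}} = -1 + v + \sqrt{p^{2} + v^{2}}$)
$\left(-1344 + b{\left(1,-3 \right)}\right) 867 = \left(-1344 + \left(-1 + 1 + \sqrt{\left(-3\right)^{2} + 1^{2}}\right)\right) 867 = \left(-1344 + \left(-1 + 1 + \sqrt{9 + 1}\right)\right) 867 = \left(-1344 + \left(-1 + 1 + \sqrt{10}\right)\right) 867 = \left(-1344 + \sqrt{10}\right) 867 = -1165248 + 867 \sqrt{10}$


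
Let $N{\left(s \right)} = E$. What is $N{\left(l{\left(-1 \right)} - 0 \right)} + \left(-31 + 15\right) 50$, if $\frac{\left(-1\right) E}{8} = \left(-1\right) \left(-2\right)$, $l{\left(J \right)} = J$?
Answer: $-816$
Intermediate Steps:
$E = -16$ ($E = - 8 \left(\left(-1\right) \left(-2\right)\right) = \left(-8\right) 2 = -16$)
$N{\left(s \right)} = -16$
$N{\left(l{\left(-1 \right)} - 0 \right)} + \left(-31 + 15\right) 50 = -16 + \left(-31 + 15\right) 50 = -16 - 800 = -816$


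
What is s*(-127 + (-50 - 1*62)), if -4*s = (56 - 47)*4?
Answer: 2151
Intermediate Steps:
s = -9 (s = -(56 - 47)*4/4 = -9*4/4 = -¼*36 = -9)
s*(-127 + (-50 - 1*62)) = -9*(-127 + (-50 - 1*62)) = -9*(-127 + (-50 - 62)) = -9*(-127 - 112) = -9*(-239) = 2151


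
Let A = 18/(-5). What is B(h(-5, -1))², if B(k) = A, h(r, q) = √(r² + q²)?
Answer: 324/25 ≈ 12.960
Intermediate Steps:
A = -18/5 (A = 18*(-⅕) = -18/5 ≈ -3.6000)
h(r, q) = √(q² + r²)
B(k) = -18/5
B(h(-5, -1))² = (-18/5)² = 324/25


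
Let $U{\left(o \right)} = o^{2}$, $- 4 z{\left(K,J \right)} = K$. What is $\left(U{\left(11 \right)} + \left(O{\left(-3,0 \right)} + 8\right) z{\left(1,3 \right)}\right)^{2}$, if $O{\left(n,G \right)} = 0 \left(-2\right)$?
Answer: $14161$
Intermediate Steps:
$z{\left(K,J \right)} = - \frac{K}{4}$
$O{\left(n,G \right)} = 0$
$\left(U{\left(11 \right)} + \left(O{\left(-3,0 \right)} + 8\right) z{\left(1,3 \right)}\right)^{2} = \left(11^{2} + \left(0 + 8\right) \left(\left(- \frac{1}{4}\right) 1\right)\right)^{2} = \left(121 + 8 \left(- \frac{1}{4}\right)\right)^{2} = \left(121 - 2\right)^{2} = 119^{2} = 14161$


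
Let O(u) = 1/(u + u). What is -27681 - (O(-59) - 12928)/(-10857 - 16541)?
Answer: -89493201989/3232964 ≈ -27681.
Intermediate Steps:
O(u) = 1/(2*u)
-27681 - (O(-59) - 12928)/(-10857 - 16541) = -27681 - ((½)/(-59) - 12928)/(-10857 - 16541) = -27681 - ((½)*(-1/59) - 12928)/(-27398) = -27681 - (-1/118 - 12928)*(-1)/27398 = -27681 - (-1525505)*(-1)/(118*27398) = -27681 - 1*1525505/3232964 = -27681 - 1525505/3232964 = -89493201989/3232964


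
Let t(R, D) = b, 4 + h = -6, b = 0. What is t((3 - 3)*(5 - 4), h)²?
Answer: 0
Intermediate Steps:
h = -10 (h = -4 - 6 = -10)
t(R, D) = 0
t((3 - 3)*(5 - 4), h)² = 0² = 0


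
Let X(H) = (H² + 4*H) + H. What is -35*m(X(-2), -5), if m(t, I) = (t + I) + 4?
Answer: 245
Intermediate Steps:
X(H) = H² + 5*H
m(t, I) = 4 + I + t (m(t, I) = (I + t) + 4 = 4 + I + t)
-35*m(X(-2), -5) = -35*(4 - 5 - 2*(5 - 2)) = -35*(4 - 5 - 2*3) = -35*(4 - 5 - 6) = -35*(-7) = 245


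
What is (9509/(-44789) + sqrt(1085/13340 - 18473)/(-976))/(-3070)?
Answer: 9509/137502230 + I*sqrt(32873593249)/3997090880 ≈ 6.9155e-5 + 4.5361e-5*I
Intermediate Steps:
(9509/(-44789) + sqrt(1085/13340 - 18473)/(-976))/(-3070) = (9509*(-1/44789) + sqrt(1085*(1/13340) - 18473)*(-1/976))*(-1/3070) = (-9509/44789 + sqrt(217/2668 - 18473)*(-1/976))*(-1/3070) = (-9509/44789 + sqrt(-49285747/2668)*(-1/976))*(-1/3070) = (-9509/44789 + (I*sqrt(32873593249)/1334)*(-1/976))*(-1/3070) = (-9509/44789 - I*sqrt(32873593249)/1301984)*(-1/3070) = 9509/137502230 + I*sqrt(32873593249)/3997090880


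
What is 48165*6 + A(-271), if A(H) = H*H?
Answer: 362431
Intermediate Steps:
A(H) = H²
48165*6 + A(-271) = 48165*6 + (-271)² = 288990 + 73441 = 362431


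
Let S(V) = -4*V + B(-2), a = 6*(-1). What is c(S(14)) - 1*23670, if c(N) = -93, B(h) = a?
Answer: -23763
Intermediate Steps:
a = -6
B(h) = -6
S(V) = -6 - 4*V (S(V) = -4*V - 6 = -6 - 4*V)
c(S(14)) - 1*23670 = -93 - 1*23670 = -93 - 23670 = -23763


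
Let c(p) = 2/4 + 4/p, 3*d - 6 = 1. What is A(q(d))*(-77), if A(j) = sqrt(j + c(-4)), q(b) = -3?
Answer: -77*I*sqrt(14)/2 ≈ -144.05*I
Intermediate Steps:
d = 7/3 (d = 2 + (1/3)*1 = 2 + 1/3 = 7/3 ≈ 2.3333)
c(p) = 1/2 + 4/p (c(p) = 2*(1/4) + 4/p = 1/2 + 4/p)
A(j) = sqrt(-1/2 + j) (A(j) = sqrt(j + (1/2)*(8 - 4)/(-4)) = sqrt(j + (1/2)*(-1/4)*4) = sqrt(j - 1/2) = sqrt(-1/2 + j))
A(q(d))*(-77) = (sqrt(-2 + 4*(-3))/2)*(-77) = (sqrt(-2 - 12)/2)*(-77) = (sqrt(-14)/2)*(-77) = ((I*sqrt(14))/2)*(-77) = (I*sqrt(14)/2)*(-77) = -77*I*sqrt(14)/2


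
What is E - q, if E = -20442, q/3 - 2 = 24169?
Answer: -92955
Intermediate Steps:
q = 72513 (q = 6 + 3*24169 = 6 + 72507 = 72513)
E - q = -20442 - 1*72513 = -20442 - 72513 = -92955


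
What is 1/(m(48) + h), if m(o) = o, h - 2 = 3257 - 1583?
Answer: 1/1724 ≈ 0.00058005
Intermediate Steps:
h = 1676 (h = 2 + (3257 - 1583) = 2 + 1674 = 1676)
1/(m(48) + h) = 1/(48 + 1676) = 1/1724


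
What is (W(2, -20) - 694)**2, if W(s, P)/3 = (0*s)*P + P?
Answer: 568516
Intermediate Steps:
W(s, P) = 3*P (W(s, P) = 3*((0*s)*P + P) = 3*(0*P + P) = 3*(0 + P) = 3*P)
(W(2, -20) - 694)**2 = (3*(-20) - 694)**2 = (-60 - 694)**2 = (-754)**2 = 568516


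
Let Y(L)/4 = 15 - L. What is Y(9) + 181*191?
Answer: 34595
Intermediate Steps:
Y(L) = 60 - 4*L (Y(L) = 4*(15 - L) = 60 - 4*L)
Y(9) + 181*191 = (60 - 4*9) + 181*191 = (60 - 36) + 34571 = 24 + 34571 = 34595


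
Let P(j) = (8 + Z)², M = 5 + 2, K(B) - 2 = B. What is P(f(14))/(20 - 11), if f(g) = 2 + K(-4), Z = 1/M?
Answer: 361/49 ≈ 7.3673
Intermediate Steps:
K(B) = 2 + B
M = 7
Z = ⅐ (Z = 1/7 = ⅐ ≈ 0.14286)
f(g) = 0 (f(g) = 2 + (2 - 4) = 2 - 2 = 0)
P(j) = 3249/49 (P(j) = (8 + ⅐)² = (57/7)² = 3249/49)
P(f(14))/(20 - 11) = (3249/49)/(20 - 11) = (3249/49)/9 = (⅑)*(3249/49) = 361/49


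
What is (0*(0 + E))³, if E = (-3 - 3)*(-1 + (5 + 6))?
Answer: 0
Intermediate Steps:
E = -60 (E = -6*(-1 + 11) = -6*10 = -60)
(0*(0 + E))³ = (0*(0 - 60))³ = (0*(-60))³ = 0³ = 0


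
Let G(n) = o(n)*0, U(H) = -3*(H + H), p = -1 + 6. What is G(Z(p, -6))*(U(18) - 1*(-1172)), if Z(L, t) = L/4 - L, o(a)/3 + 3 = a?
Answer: 0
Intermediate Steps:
o(a) = -9 + 3*a
p = 5
Z(L, t) = -3*L/4 (Z(L, t) = L*(¼) - L = L/4 - L = -3*L/4)
U(H) = -6*H
G(n) = 0 (G(n) = (-9 + 3*n)*0 = 0)
G(Z(p, -6))*(U(18) - 1*(-1172)) = 0*(-6*18 - 1*(-1172)) = 0*(-108 + 1172) = 0*1064 = 0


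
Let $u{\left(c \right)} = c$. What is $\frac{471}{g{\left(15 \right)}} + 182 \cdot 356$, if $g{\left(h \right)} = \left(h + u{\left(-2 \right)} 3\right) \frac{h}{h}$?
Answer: $\frac{194533}{3} \approx 64844.0$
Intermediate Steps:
$g{\left(h \right)} = -6 + h$ ($g{\left(h \right)} = \left(h - 6\right) \frac{h}{h} = \left(h - 6\right) 1 = \left(-6 + h\right) 1 = -6 + h$)
$\frac{471}{g{\left(15 \right)}} + 182 \cdot 356 = \frac{471}{-6 + 15} + 182 \cdot 356 = \frac{471}{9} + 64792 = 471 \cdot \frac{1}{9} + 64792 = \frac{157}{3} + 64792 = \frac{194533}{3}$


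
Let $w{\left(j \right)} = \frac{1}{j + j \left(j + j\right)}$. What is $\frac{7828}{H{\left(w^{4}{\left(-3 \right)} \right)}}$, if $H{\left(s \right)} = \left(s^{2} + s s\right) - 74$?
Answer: $- \frac{5015576953125}{47413476562} \approx -105.78$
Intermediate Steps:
$w{\left(j \right)} = \frac{1}{j + 2 j^{2}}$ ($w{\left(j \right)} = \frac{1}{j + j 2 j} = \frac{1}{j + 2 j^{2}}$)
$H{\left(s \right)} = -74 + 2 s^{2}$ ($H{\left(s \right)} = \left(s^{2} + s^{2}\right) - 74 = 2 s^{2} - 74 = -74 + 2 s^{2}$)
$\frac{7828}{H{\left(w^{4}{\left(-3 \right)} \right)}} = \frac{7828}{-74 + 2 \left(\left(\frac{1}{\left(-3\right) \left(1 + 2 \left(-3\right)\right)}\right)^{4}\right)^{2}} = \frac{7828}{-74 + 2 \left(\left(- \frac{1}{3 \left(1 - 6\right)}\right)^{4}\right)^{2}} = \frac{7828}{-74 + 2 \left(\left(- \frac{1}{3 \left(-5\right)}\right)^{4}\right)^{2}} = \frac{7828}{-74 + 2 \left(\left(\left(- \frac{1}{3}\right) \left(- \frac{1}{5}\right)\right)^{4}\right)^{2}} = \frac{7828}{-74 + 2 \left(\left(\frac{1}{15}\right)^{4}\right)^{2}} = \frac{7828}{-74 + \frac{2}{2562890625}} = \frac{7828}{- \frac{189653906248}{2562890625}} = 7828 \left(- \frac{2562890625}{189653906248}\right) = - \frac{5015576953125}{47413476562}$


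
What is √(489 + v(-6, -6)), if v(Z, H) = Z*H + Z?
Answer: √519 ≈ 22.782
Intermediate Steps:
v(Z, H) = Z + H*Z (v(Z, H) = H*Z + Z = Z + H*Z)
√(489 + v(-6, -6)) = √(489 - 6*(1 - 6)) = √(489 - 6*(-5)) = √(489 + 30) = √519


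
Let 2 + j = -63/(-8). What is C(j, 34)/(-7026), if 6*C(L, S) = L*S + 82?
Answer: -1127/168624 ≈ -0.0066835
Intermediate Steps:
j = 47/8 (j = -2 - 63/(-8) = -2 - 63*(-⅛) = -2 + 63/8 = 47/8 ≈ 5.8750)
C(L, S) = 41/3 + L*S/6 (C(L, S) = (L*S + 82)/6 = (82 + L*S)/6 = 41/3 + L*S/6)
C(j, 34)/(-7026) = (41/3 + (⅙)*(47/8)*34)/(-7026) = (41/3 + 799/24)*(-1/7026) = (1127/24)*(-1/7026) = -1127/168624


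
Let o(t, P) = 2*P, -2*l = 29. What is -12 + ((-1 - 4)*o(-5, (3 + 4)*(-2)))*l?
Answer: -2042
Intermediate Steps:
l = -29/2 (l = -½*29 = -29/2 ≈ -14.500)
-12 + ((-1 - 4)*o(-5, (3 + 4)*(-2)))*l = -12 + ((-1 - 4)*(2*((3 + 4)*(-2))))*(-29/2) = -12 - 10*7*(-2)*(-29/2) = -12 - 10*(-14)*(-29/2) = -12 - 5*(-28)*(-29/2) = -12 + 140*(-29/2) = -12 - 2030 = -2042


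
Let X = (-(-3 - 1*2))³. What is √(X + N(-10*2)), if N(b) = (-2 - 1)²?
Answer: √134 ≈ 11.576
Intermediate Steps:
N(b) = 9 (N(b) = (-3)² = 9)
X = 125 (X = (-(-3 - 2))³ = (-1*(-5))³ = 5³ = 125)
√(X + N(-10*2)) = √(125 + 9) = √134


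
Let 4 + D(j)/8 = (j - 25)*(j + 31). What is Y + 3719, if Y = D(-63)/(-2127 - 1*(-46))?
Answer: 7716743/2081 ≈ 3708.2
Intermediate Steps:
D(j) = -32 + 8*(-25 + j)*(31 + j) (D(j) = -32 + 8*((j - 25)*(j + 31)) = -32 + 8*((-25 + j)*(31 + j)) = -32 + 8*(-25 + j)*(31 + j))
Y = -22496/2081 (Y = (-6232 + 8*(-63)² + 48*(-63))/(-2127 - 1*(-46)) = (-6232 + 8*3969 - 3024)/(-2127 + 46) = (-6232 + 31752 - 3024)/(-2081) = 22496*(-1/2081) = -22496/2081 ≈ -10.810)
Y + 3719 = -22496/2081 + 3719 = 7716743/2081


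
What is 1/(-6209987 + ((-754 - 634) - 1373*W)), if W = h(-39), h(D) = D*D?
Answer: -1/8299708 ≈ -1.2049e-7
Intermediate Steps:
h(D) = D²
W = 1521 (W = (-39)² = 1521)
1/(-6209987 + ((-754 - 634) - 1373*W)) = 1/(-6209987 + ((-754 - 634) - 1373*1521)) = 1/(-6209987 + (-1388 - 2088333)) = 1/(-6209987 - 2089721) = 1/(-8299708) = -1/8299708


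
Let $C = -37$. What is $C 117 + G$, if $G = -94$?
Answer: $-4423$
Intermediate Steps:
$C 117 + G = \left(-37\right) 117 - 94 = -4329 - 94 = -4423$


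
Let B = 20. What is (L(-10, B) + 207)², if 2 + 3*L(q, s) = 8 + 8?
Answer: 403225/9 ≈ 44803.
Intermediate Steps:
L(q, s) = 14/3 (L(q, s) = -⅔ + (8 + 8)/3 = -⅔ + (⅓)*16 = -⅔ + 16/3 = 14/3)
(L(-10, B) + 207)² = (14/3 + 207)² = (635/3)² = 403225/9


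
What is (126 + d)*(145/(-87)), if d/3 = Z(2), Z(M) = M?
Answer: -220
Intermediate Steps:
d = 6 (d = 3*2 = 6)
(126 + d)*(145/(-87)) = (126 + 6)*(145/(-87)) = 132*(145*(-1/87)) = 132*(-5/3) = -220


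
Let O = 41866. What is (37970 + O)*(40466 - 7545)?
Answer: 2628280956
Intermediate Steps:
(37970 + O)*(40466 - 7545) = (37970 + 41866)*(40466 - 7545) = 79836*32921 = 2628280956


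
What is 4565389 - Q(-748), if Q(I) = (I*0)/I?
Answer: 4565389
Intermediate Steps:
Q(I) = 0 (Q(I) = 0/I = 0)
4565389 - Q(-748) = 4565389 - 1*0 = 4565389 + 0 = 4565389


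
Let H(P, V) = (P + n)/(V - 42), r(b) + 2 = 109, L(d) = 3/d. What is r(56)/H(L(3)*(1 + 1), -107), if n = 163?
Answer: -15943/165 ≈ -96.624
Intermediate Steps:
r(b) = 107 (r(b) = -2 + 109 = 107)
H(P, V) = (163 + P)/(-42 + V) (H(P, V) = (P + 163)/(V - 42) = (163 + P)/(-42 + V))
r(56)/H(L(3)*(1 + 1), -107) = 107/(((163 + (3/3)*(1 + 1))/(-42 - 107))) = 107/(((163 + (3*(⅓))*2)/(-149))) = 107/((-(163 + 1*2)/149)) = 107/((-(163 + 2)/149)) = 107/((-1/149*165)) = 107/(-165/149) = 107*(-149/165) = -15943/165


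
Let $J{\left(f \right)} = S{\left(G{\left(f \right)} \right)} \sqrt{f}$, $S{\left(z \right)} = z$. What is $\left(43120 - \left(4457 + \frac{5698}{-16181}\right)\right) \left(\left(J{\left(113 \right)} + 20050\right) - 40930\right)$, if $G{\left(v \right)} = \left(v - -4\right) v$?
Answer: $- \frac{1187524756080}{1471} + \frac{751928390811 \sqrt{113}}{1471} \approx 4.6265 \cdot 10^{9}$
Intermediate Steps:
$G{\left(v \right)} = v \left(4 + v\right)$ ($G{\left(v \right)} = \left(v + 4\right) v = \left(4 + v\right) v = v \left(4 + v\right)$)
$J{\left(f \right)} = f^{\frac{3}{2}} \left(4 + f\right)$ ($J{\left(f \right)} = f \left(4 + f\right) \sqrt{f} = f^{\frac{3}{2}} \left(4 + f\right)$)
$\left(43120 - \left(4457 + \frac{5698}{-16181}\right)\right) \left(\left(J{\left(113 \right)} + 20050\right) - 40930\right) = \left(43120 - \left(4457 + \frac{5698}{-16181}\right)\right) \left(\left(113^{\frac{3}{2}} \left(4 + 113\right) + 20050\right) - 40930\right) = \left(43120 - \frac{6555729}{1471}\right) \left(\left(113 \sqrt{113} \cdot 117 + 20050\right) - 40930\right) = \left(43120 + \left(\frac{518}{1471} - 4457\right)\right) \left(\left(13221 \sqrt{113} + 20050\right) - 40930\right) = \left(43120 - \frac{6555729}{1471}\right) \left(\left(20050 + 13221 \sqrt{113}\right) - 40930\right) = \frac{56873791 \left(-20880 + 13221 \sqrt{113}\right)}{1471} = - \frac{1187524756080}{1471} + \frac{751928390811 \sqrt{113}}{1471}$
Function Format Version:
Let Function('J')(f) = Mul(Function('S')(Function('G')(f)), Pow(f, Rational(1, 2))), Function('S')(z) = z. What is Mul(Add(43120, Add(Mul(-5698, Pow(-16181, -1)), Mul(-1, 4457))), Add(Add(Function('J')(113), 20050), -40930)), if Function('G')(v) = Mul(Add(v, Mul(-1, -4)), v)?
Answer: Add(Rational(-1187524756080, 1471), Mul(Rational(751928390811, 1471), Pow(113, Rational(1, 2)))) ≈ 4.6265e+9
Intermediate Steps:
Function('G')(v) = Mul(v, Add(4, v)) (Function('G')(v) = Mul(Add(v, 4), v) = Mul(Add(4, v), v) = Mul(v, Add(4, v)))
Function('J')(f) = Mul(Pow(f, Rational(3, 2)), Add(4, f)) (Function('J')(f) = Mul(Mul(f, Add(4, f)), Pow(f, Rational(1, 2))) = Mul(Pow(f, Rational(3, 2)), Add(4, f)))
Mul(Add(43120, Add(Mul(-5698, Pow(-16181, -1)), Mul(-1, 4457))), Add(Add(Function('J')(113), 20050), -40930)) = Mul(Add(43120, Add(Mul(-5698, Pow(-16181, -1)), Mul(-1, 4457))), Add(Add(Mul(Pow(113, Rational(3, 2)), Add(4, 113)), 20050), -40930)) = Mul(Add(43120, Add(Mul(-5698, Rational(-1, 16181)), -4457)), Add(Add(Mul(Mul(113, Pow(113, Rational(1, 2))), 117), 20050), -40930)) = Mul(Add(43120, Add(Rational(518, 1471), -4457)), Add(Add(Mul(13221, Pow(113, Rational(1, 2))), 20050), -40930)) = Mul(Add(43120, Rational(-6555729, 1471)), Add(Add(20050, Mul(13221, Pow(113, Rational(1, 2)))), -40930)) = Mul(Rational(56873791, 1471), Add(-20880, Mul(13221, Pow(113, Rational(1, 2))))) = Add(Rational(-1187524756080, 1471), Mul(Rational(751928390811, 1471), Pow(113, Rational(1, 2))))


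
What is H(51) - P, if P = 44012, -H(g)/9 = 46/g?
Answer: -748342/17 ≈ -44020.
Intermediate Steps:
H(g) = -414/g
H(51) - P = -414/51 - 1*44012 = -414*1/51 - 44012 = -138/17 - 44012 = -748342/17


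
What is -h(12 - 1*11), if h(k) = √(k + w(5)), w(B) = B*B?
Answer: -√26 ≈ -5.0990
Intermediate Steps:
w(B) = B²
h(k) = √(25 + k) (h(k) = √(k + 5²) = √(k + 25) = √(25 + k))
-h(12 - 1*11) = -√(25 + (12 - 1*11)) = -√(25 + (12 - 11)) = -√(25 + 1) = -√26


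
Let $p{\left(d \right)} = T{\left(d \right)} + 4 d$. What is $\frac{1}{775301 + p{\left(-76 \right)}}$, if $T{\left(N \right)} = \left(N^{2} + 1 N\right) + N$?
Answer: $\frac{1}{780621} \approx 1.281 \cdot 10^{-6}$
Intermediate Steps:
$T{\left(N \right)} = N^{2} + 2 N$ ($T{\left(N \right)} = \left(N^{2} + N\right) + N = \left(N + N^{2}\right) + N = N^{2} + 2 N$)
$p{\left(d \right)} = 4 d + d \left(2 + d\right)$ ($p{\left(d \right)} = d \left(2 + d\right) + 4 d = 4 d + d \left(2 + d\right)$)
$\frac{1}{775301 + p{\left(-76 \right)}} = \frac{1}{775301 - 76 \left(6 - 76\right)} = \frac{1}{775301 - -5320} = \frac{1}{775301 + 5320} = \frac{1}{780621}$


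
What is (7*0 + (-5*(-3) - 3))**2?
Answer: 144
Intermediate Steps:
(7*0 + (-5*(-3) - 3))**2 = (0 + (15 - 3))**2 = (0 + 12)**2 = 12**2 = 144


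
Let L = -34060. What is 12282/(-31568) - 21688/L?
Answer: 33290233/134400760 ≈ 0.24769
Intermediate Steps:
12282/(-31568) - 21688/L = 12282/(-31568) - 21688/(-34060) = 12282*(-1/31568) - 21688*(-1/34060) = -6141/15784 + 5422/8515 = 33290233/134400760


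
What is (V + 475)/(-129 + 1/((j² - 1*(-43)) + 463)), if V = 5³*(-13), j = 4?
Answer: 600300/67337 ≈ 8.9149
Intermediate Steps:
V = -1625 (V = 125*(-13) = -1625)
(V + 475)/(-129 + 1/((j² - 1*(-43)) + 463)) = (-1625 + 475)/(-129 + 1/((4² - 1*(-43)) + 463)) = -1150/(-129 + 1/((16 + 43) + 463)) = -1150/(-129 + 1/(59 + 463)) = -1150/(-129 + 1/522) = -1150/(-67337/522) = -1150*(-522/67337) = 600300/67337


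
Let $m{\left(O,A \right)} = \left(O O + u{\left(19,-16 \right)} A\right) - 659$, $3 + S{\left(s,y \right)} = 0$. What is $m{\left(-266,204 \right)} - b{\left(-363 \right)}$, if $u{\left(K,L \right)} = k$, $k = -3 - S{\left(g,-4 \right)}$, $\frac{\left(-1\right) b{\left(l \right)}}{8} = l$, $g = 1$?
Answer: $67193$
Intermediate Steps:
$S{\left(s,y \right)} = -3$ ($S{\left(s,y \right)} = -3 + 0 = -3$)
$b{\left(l \right)} = - 8 l$
$k = 0$ ($k = -3 - -3 = -3 + 3 = 0$)
$u{\left(K,L \right)} = 0$
$m{\left(O,A \right)} = -659 + O^{2}$ ($m{\left(O,A \right)} = \left(O O + 0 A\right) - 659 = \left(O^{2} + 0\right) - 659 = O^{2} - 659 = -659 + O^{2}$)
$m{\left(-266,204 \right)} - b{\left(-363 \right)} = \left(-659 + \left(-266\right)^{2}\right) - \left(-8\right) \left(-363\right) = \left(-659 + 70756\right) - 2904 = 70097 - 2904 = 67193$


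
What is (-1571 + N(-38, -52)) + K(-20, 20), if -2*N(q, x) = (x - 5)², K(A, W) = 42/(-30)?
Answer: -31969/10 ≈ -3196.9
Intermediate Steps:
K(A, W) = -7/5 (K(A, W) = 42*(-1/30) = -7/5)
N(q, x) = -(-5 + x)²/2 (N(q, x) = -(x - 5)²/2 = -(-5 + x)²/2)
(-1571 + N(-38, -52)) + K(-20, 20) = (-1571 - (-5 - 52)²/2) - 7/5 = (-1571 - ½*(-57)²) - 7/5 = (-1571 - ½*3249) - 7/5 = (-1571 - 3249/2) - 7/5 = -6391/2 - 7/5 = -31969/10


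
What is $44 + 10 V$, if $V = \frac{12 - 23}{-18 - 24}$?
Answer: $\frac{979}{21} \approx 46.619$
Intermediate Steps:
$V = \frac{11}{42}$ ($V = - \frac{11}{-42} = \left(-11\right) \left(- \frac{1}{42}\right) = \frac{11}{42} \approx 0.2619$)
$44 + 10 V = 44 + 10 \cdot \frac{11}{42} = 44 + \frac{55}{21} = \frac{979}{21}$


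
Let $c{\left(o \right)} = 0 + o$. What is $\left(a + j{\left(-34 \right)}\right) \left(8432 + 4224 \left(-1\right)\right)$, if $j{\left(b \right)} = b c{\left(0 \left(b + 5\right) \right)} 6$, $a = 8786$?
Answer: $36971488$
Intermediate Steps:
$c{\left(o \right)} = o$
$j{\left(b \right)} = 0$ ($j{\left(b \right)} = b 0 \left(b + 5\right) 6 = b 0 \left(5 + b\right) 6 = b 0 \cdot 6 = 0 \cdot 6 = 0$)
$\left(a + j{\left(-34 \right)}\right) \left(8432 + 4224 \left(-1\right)\right) = \left(8786 + 0\right) \left(8432 + 4224 \left(-1\right)\right) = 8786 \left(8432 - 4224\right) = 8786 \cdot 4208 = 36971488$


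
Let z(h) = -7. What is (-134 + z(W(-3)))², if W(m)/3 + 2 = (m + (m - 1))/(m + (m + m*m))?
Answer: 19881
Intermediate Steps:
W(m) = -6 + 3*(-1 + 2*m)/(m² + 2*m) (W(m) = -6 + 3*((m + (m - 1))/(m + (m + m*m))) = -6 + 3*((m + (-1 + m))/(m + (m + m²))) = -6 + 3*((-1 + 2*m)/(m² + 2*m)) = -6 + 3*(-1 + 2*m)/(m² + 2*m))
(-134 + z(W(-3)))² = (-134 - 7)² = (-141)² = 19881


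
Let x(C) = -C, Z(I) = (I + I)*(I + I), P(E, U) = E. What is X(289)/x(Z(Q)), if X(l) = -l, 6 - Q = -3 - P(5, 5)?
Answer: 289/784 ≈ 0.36862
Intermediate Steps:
Q = 14 (Q = 6 - (-3 - 1*5) = 6 - (-3 - 5) = 6 - 1*(-8) = 6 + 8 = 14)
Z(I) = 4*I² (Z(I) = (2*I)*(2*I) = 4*I²)
X(289)/x(Z(Q)) = (-1*289)/((-4*14²)) = -289/((-4*196)) = -289/((-1*784)) = -289/(-784) = -289*(-1/784) = 289/784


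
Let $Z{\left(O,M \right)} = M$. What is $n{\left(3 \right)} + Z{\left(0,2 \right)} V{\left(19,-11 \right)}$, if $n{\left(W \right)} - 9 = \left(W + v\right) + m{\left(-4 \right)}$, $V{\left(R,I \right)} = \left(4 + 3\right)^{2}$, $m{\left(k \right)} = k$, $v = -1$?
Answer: $105$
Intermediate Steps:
$V{\left(R,I \right)} = 49$ ($V{\left(R,I \right)} = 7^{2} = 49$)
$n{\left(W \right)} = 4 + W$ ($n{\left(W \right)} = 9 + \left(\left(W - 1\right) - 4\right) = 9 + \left(\left(-1 + W\right) - 4\right) = 9 + \left(-5 + W\right) = 4 + W$)
$n{\left(3 \right)} + Z{\left(0,2 \right)} V{\left(19,-11 \right)} = \left(4 + 3\right) + 2 \cdot 49 = 7 + 98 = 105$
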